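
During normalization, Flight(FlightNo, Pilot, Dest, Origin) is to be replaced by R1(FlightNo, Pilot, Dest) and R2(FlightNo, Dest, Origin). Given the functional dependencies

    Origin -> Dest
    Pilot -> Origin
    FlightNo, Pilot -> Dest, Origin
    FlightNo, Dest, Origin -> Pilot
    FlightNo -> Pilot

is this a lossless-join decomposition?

Yes

Common attributes: R1 ∩ R2 = {FlightNo, Dest}.
Closure of {FlightNo, Dest}: FlightNo → Pilot applies, adding Pilot; Pilot → Origin applies, adding Origin. So (FlightNo, Dest)⁺ = {FlightNo, Pilot, Dest, Origin}.
This closure contains every attribute of R1, so R1 ∩ R2 → R1. The join is lossless.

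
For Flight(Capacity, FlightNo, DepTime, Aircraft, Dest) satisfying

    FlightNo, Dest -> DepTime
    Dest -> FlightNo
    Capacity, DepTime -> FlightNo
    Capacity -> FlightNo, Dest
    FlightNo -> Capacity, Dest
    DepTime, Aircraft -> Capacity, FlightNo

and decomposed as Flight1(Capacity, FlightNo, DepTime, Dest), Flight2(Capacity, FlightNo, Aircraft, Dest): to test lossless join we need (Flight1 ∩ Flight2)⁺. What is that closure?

Capacity, FlightNo, DepTime, Dest

Flight1 ∩ Flight2 = {Capacity, FlightNo, Dest}.
FlightNo, Dest → DepTime applies, adding DepTime
Closure: {Capacity, FlightNo, DepTime, Dest}.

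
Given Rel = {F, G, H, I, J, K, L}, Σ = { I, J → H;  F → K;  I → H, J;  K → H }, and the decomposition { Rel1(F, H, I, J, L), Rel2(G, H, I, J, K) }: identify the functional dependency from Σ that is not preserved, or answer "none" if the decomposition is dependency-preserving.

F → K

Check F → K: no single fragment contains all of {F, K}, and the restricted closure of {F} across the fragments never reaches {K}.
I, J → H is preserved.
I → H, J is preserved.
K → H is preserved.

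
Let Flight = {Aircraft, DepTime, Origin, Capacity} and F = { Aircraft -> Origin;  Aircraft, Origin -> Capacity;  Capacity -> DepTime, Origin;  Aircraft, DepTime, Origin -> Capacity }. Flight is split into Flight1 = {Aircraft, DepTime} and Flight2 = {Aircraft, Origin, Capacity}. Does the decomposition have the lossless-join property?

Yes

Common attributes: Flight1 ∩ Flight2 = {Aircraft}.
Closure of {Aircraft}: Aircraft → Origin applies, adding Origin; Aircraft, Origin → Capacity applies, adding Capacity; Capacity → DepTime, Origin applies, adding DepTime. So (Aircraft)⁺ = {Aircraft, DepTime, Origin, Capacity}.
This closure contains every attribute of Flight1, so Flight1 ∩ Flight2 → Flight1. The join is lossless.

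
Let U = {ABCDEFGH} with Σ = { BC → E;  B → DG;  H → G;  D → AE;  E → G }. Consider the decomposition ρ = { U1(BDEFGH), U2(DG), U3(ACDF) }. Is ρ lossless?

No

Chase test. Columns are ABCDEFGH; row i has aⱼ where attribute j ∈ Ui, else bᵢⱼ.
Initial tableau (one row per fragment):
  row 1: b11 a2 b13 a4 a5 a6 a7 a8
  row 2: b21 b22 b23 a4 b25 b26 a7 b28
  row 3: a1 b32 a3 a4 b35 a6 b37 b38
Rows 1 and 2 agree on D; apply D→AE and equate their AE entries.
Rows 1 and 3 agree on D; apply D→AE and equate their AE entries.
Rows 1 and 3 agree on E; apply E→G and equate their G entries.
No row becomes fully distinguished — the join is lossy.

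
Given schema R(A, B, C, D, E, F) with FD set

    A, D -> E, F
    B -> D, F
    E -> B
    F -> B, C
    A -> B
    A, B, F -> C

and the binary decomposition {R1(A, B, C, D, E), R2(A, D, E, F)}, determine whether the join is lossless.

Common attributes: R1 ∩ R2 = {A, D, E}.
Closure of {A, D, E}: A, D → E, F applies, adding F; E → B applies, adding B; F → B, C applies, adding C. So (A, D, E)⁺ = {A, B, C, D, E, F}.
This closure contains every attribute of R1, so R1 ∩ R2 → R1. The join is lossless.

Yes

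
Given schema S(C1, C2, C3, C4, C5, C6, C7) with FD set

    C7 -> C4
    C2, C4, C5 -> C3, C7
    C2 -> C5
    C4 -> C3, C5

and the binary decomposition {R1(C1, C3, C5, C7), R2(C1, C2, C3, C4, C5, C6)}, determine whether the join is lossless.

No

Common attributes: R1 ∩ R2 = {C1, C3, C5}.
No dependency enlarges {C1, C3, C5}, so (C1, C3, C5)⁺ = {C1, C3, C5}.
The closure contains neither all of R1 = {C1, C3, C5, C7} nor all of R2 = {C1, C2, C3, C4, C5, C6}, so the common attributes are not a superkey of either fragment. The join is lossy.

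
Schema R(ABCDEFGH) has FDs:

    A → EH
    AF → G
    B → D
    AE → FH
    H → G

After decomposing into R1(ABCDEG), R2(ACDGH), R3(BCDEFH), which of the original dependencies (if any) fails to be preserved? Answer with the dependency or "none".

Check AE → FH: no single fragment contains all of {AEFH}, and the restricted closure of {AE} across the fragments never reaches {FH}.
A → EH is preserved.
AF → G is preserved.
B → D is preserved.
H → G is preserved.

AE → FH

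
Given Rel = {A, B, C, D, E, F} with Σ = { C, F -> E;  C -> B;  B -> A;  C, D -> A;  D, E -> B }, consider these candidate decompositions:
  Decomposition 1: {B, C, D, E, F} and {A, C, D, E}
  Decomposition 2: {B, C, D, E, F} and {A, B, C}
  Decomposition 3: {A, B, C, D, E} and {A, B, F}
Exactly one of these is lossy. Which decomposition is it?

Decomposition 3

Decomposition 1: common = {C, D, E}, closure = {A, B, C, D, E} → lossless.
Decomposition 2: common = {B, C}, closure = {A, B, C} → lossless.
Decomposition 3: common = {A, B}, closure = {A, B} → lossy.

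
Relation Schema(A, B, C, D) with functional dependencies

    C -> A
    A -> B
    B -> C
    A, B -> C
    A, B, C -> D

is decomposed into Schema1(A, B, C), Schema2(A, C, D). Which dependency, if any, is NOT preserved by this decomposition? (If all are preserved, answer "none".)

none

C → A lies within Schema1.
A → B lies within Schema1.
B → C lies within Schema1.
A, B → C lies within Schema1.
A, B, C → D: restricted closure across fragments reaches D.
Every dependency is enforceable on the fragments, so the decomposition is dependency-preserving.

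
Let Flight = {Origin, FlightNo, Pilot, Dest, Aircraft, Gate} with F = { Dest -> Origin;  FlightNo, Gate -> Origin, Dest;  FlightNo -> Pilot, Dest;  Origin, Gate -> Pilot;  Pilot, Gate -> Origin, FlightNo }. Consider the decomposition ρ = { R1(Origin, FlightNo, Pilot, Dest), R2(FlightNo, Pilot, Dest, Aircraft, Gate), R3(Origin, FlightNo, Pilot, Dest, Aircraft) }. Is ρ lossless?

Chase test. Columns are Origin, FlightNo, Pilot, Dest, Aircraft, Gate; row i has aⱼ where attribute j ∈ Ri, else bᵢⱼ.
Initial tableau (one row per fragment):
  row 1: a1 a2 a3 a4 b15 b16
  row 2: b21 a2 a3 a4 a5 a6
  row 3: a1 a2 a3 a4 a5 b36
Rows 1 and 2 agree on Dest; apply Dest→Origin and equate their Origin entries.
Row 2 is now all distinguished symbols — the join is lossless.

Yes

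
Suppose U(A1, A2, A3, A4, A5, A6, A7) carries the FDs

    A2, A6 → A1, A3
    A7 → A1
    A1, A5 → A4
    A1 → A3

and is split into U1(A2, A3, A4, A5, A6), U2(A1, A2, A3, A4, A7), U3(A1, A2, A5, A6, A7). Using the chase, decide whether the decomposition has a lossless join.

Chase test. Columns are A1, A2, A3, A4, A5, A6, A7; row i has aⱼ where attribute j ∈ Ui, else bᵢⱼ.
Initial tableau (one row per fragment):
  row 1: b11 a2 a3 a4 a5 a6 b17
  row 2: a1 a2 a3 a4 b25 b26 a7
  row 3: a1 a2 b33 b34 a5 a6 a7
Rows 1 and 3 agree on A2, A6; apply A2, A6→A1, A3 and equate their A1, A3 entries.
Rows 1 and 3 agree on A1, A5; apply A1, A5→A4 and equate their A4 entries.
Row 3 is now all distinguished symbols — the join is lossless.

Yes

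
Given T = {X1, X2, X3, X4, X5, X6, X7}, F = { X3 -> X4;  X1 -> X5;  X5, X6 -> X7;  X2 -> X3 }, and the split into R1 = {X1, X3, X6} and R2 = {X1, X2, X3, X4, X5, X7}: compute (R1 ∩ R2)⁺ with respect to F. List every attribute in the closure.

X1, X3, X4, X5

R1 ∩ R2 = {X1, X3}.
X3 → X4 applies, adding X4
X1 → X5 applies, adding X5
Closure: {X1, X3, X4, X5}.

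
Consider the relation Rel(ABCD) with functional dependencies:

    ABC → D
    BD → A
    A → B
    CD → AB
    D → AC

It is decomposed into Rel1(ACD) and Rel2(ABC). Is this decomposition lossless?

Common attributes: Rel1 ∩ Rel2 = {AC}.
Closure of {AC}: A → B applies, adding B; ABC → D applies, adding D. So (AC)⁺ = {ABCD}.
This closure contains every attribute of Rel1, so Rel1 ∩ Rel2 → Rel1. The join is lossless.

Yes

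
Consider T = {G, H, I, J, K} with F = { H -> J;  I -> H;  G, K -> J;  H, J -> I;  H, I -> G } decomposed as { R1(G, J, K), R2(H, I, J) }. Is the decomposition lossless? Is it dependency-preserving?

Lossless test: (J)⁺ = {J}, which is a superkey of neither fragment — lossy.
Dependency preservation: the restricted closure of {H, I} across the fragments never reaches {G}, so H, I → G cannot be enforced without a join — not preserved.

lossy and not dependency-preserving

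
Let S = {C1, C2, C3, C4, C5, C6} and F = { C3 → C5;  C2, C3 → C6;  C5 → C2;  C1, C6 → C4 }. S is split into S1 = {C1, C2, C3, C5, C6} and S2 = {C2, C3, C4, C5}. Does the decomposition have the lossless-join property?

Common attributes: S1 ∩ S2 = {C2, C3, C5}.
Closure of {C2, C3, C5}: C2, C3 → C6 applies, adding C6. So (C2, C3, C5)⁺ = {C2, C3, C5, C6}.
The closure contains neither all of S1 = {C1, C2, C3, C5, C6} nor all of S2 = {C2, C3, C4, C5}, so the common attributes are not a superkey of either fragment. The join is lossy.

No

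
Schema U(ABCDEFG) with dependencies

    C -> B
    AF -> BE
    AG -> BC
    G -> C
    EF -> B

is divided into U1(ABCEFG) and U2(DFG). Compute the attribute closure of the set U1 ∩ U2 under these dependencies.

U1 ∩ U2 = {FG}.
G → C applies, adding C
C → B applies, adding B
Closure: {BCFG}.

BCFG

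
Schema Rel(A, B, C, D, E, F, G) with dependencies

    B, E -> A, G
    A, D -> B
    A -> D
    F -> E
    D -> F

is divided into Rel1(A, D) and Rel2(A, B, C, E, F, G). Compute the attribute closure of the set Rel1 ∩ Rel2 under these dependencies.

Rel1 ∩ Rel2 = {A}.
A → D applies, adding D
D → F applies, adding F
A, D → B applies, adding B
F → E applies, adding E
B, E → A, G applies, adding G
Closure: {A, B, D, E, F, G}.

A, B, D, E, F, G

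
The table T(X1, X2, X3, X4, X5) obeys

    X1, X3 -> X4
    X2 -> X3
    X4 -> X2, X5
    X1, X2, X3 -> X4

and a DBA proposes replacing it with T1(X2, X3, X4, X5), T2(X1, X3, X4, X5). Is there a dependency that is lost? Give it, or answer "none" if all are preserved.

X1, X3 → X4 lies within T2.
X2 → X3 lies within T1.
X4 → X2, X5 lies within T1.
X1, X2, X3 → X4: restricted closure across fragments reaches X4.
Every dependency is enforceable on the fragments, so the decomposition is dependency-preserving.

none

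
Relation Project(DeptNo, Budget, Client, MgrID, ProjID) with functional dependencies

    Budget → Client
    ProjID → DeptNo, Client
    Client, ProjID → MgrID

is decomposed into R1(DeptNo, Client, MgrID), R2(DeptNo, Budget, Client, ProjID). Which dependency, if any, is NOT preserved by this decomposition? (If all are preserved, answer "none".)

Client, ProjID → MgrID

Check Client, ProjID → MgrID: no single fragment contains all of {Client, MgrID, ProjID}, and the restricted closure of {Client, ProjID} across the fragments never reaches {MgrID}.
Budget → Client is preserved.
ProjID → DeptNo, Client is preserved.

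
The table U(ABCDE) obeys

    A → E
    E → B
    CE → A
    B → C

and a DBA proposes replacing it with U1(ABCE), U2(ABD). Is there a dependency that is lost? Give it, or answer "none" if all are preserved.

none

A → E lies within U1.
E → B lies within U1.
CE → A lies within U1.
B → C lies within U1.
Every dependency is enforceable on the fragments, so the decomposition is dependency-preserving.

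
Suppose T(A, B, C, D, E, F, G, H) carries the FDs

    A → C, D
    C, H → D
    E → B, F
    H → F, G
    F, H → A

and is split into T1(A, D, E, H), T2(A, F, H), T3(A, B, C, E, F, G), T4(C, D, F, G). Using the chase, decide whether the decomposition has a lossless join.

No

Chase test. Columns are A, B, C, D, E, F, G, H; row i has aⱼ where attribute j ∈ Ti, else bᵢⱼ.
Initial tableau (one row per fragment):
  row 1: a1 b12 b13 a4 a5 b16 b17 a8
  row 2: a1 b22 b23 b24 b25 a6 b27 a8
  row 3: a1 a2 a3 b34 a5 a6 a7 b38
  row 4: b41 b42 a3 a4 b45 a6 a7 b48
Rows 1 and 2 agree on A; apply A→C, D and equate their C, D entries.
Rows 1 and 3 agree on A; apply A→C, D and equate their C, D entries.
Rows 1 and 3 agree on E; apply E→B, F and equate their B, F entries.
Rows 1 and 2 agree on H; apply H→F, G and equate their F, G entries.
No row becomes fully distinguished — the join is lossy.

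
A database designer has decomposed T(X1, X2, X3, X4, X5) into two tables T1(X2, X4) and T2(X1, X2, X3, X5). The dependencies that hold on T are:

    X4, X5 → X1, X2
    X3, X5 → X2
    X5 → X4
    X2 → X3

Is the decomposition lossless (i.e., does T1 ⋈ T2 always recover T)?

Common attributes: T1 ∩ T2 = {X2}.
Closure of {X2}: X2 → X3 applies, adding X3. So (X2)⁺ = {X2, X3}.
The closure contains neither all of T1 = {X2, X4} nor all of T2 = {X1, X2, X3, X5}, so the common attributes are not a superkey of either fragment. The join is lossy.

No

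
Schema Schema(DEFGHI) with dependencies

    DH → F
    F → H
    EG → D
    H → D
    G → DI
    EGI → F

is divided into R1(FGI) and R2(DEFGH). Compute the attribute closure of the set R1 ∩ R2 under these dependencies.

R1 ∩ R2 = {FG}.
F → H applies, adding H
H → D applies, adding D
G → DI applies, adding I
Closure: {DFGHI}.

DFGHI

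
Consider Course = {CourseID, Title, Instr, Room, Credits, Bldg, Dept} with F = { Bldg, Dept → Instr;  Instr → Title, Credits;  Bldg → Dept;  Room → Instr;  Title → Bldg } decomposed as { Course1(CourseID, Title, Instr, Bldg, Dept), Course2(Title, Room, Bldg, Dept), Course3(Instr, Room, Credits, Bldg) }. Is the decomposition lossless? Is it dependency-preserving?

Lossless test (chase): Rows 1 and 2 agree on Bldg, Dept; apply Bldg, Dept→Instr and equate their Instr entries. Rows 1 and 2 agree on Instr; apply Instr→Title, Credits and equate their Title, Credits entries. Rows 1 and 3 agree on Instr; apply Instr→Title, Credits and equate their Title, Credits entries. Rows 1 and 3 agree on Bldg; apply Bldg→Dept and equate their Dept entries. No row becomes fully distinguished — the join is lossy.
Dependency preservation: Instr → Title, Credits is not contained in any single fragment, but the restricted closure of its left-hand side across the fragments still reaches the right-hand side; the remaining FDs each lie inside some fragment. All dependencies are preserved.

lossy but dependency-preserving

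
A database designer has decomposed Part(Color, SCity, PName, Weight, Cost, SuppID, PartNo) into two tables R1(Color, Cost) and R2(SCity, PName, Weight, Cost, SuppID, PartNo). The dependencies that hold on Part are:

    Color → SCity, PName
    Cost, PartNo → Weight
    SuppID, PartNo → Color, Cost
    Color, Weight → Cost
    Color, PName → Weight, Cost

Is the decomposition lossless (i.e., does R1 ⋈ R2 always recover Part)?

No

Common attributes: R1 ∩ R2 = {Cost}.
No dependency enlarges {Cost}, so (Cost)⁺ = {Cost}.
The closure contains neither all of R1 = {Color, Cost} nor all of R2 = {SCity, PName, Weight, Cost, SuppID, PartNo}, so the common attributes are not a superkey of either fragment. The join is lossy.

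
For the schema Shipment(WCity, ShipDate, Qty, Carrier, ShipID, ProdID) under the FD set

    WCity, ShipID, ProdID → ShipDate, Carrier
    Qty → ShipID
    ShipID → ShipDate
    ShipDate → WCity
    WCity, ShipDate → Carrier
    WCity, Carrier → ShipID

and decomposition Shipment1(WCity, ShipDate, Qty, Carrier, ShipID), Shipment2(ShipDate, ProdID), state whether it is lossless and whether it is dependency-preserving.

Lossless test: (ShipDate)⁺ = {WCity, ShipDate, Carrier, ShipID}, which is a superkey of neither fragment — lossy.
Dependency preservation: WCity, ShipID, ProdID → ShipDate, Carrier is not contained in any single fragment, but the restricted closure of its left-hand side across the fragments still reaches the right-hand side; the remaining FDs each lie inside some fragment. All dependencies are preserved.

lossy but dependency-preserving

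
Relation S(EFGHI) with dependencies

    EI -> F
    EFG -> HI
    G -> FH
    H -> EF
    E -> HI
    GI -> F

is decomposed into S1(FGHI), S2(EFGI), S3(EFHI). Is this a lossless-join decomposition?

Yes

Chase test. Columns are EFGHI; row i has aⱼ where attribute j ∈ Si, else bᵢⱼ.
Initial tableau (one row per fragment):
  row 1: b11 a2 a3 a4 a5
  row 2: a1 a2 a3 b24 a5
  row 3: a1 a2 b33 a4 a5
Rows 1 and 2 agree on G; apply G→FH and equate their FH entries.
Rows 1 and 2 agree on H; apply H→EF and equate their EF entries.
Row 1 is now all distinguished symbols — the join is lossless.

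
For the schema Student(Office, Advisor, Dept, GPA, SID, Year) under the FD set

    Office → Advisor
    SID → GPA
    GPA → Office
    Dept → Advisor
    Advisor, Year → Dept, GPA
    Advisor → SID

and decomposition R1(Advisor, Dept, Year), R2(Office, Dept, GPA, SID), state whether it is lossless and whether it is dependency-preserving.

lossless but not dependency-preserving

Lossless test: (Dept)⁺ = {Office, Advisor, Dept, GPA, SID}, which contains all of one fragment — lossless.
Dependency preservation: the restricted closure of {Office} across the fragments never reaches {Advisor}, so Office → Advisor cannot be enforced without a join — not preserved.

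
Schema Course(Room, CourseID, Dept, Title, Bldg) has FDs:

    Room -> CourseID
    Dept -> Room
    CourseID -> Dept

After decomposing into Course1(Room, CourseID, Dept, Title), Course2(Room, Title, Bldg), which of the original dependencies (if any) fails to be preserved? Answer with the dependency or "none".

Room → CourseID lies within Course1.
Dept → Room lies within Course1.
CourseID → Dept lies within Course1.
Every dependency is enforceable on the fragments, so the decomposition is dependency-preserving.

none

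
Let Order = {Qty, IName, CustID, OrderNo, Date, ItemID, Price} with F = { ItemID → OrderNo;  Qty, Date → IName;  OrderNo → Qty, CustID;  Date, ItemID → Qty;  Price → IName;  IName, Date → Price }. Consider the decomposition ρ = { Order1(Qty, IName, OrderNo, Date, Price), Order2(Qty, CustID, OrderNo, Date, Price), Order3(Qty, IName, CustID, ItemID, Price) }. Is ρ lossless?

Chase test. Columns are Qty, IName, CustID, OrderNo, Date, ItemID, Price; row i has aⱼ where attribute j ∈ Orderi, else bᵢⱼ.
Initial tableau (one row per fragment):
  row 1: a1 a2 b13 a4 a5 b16 a7
  row 2: a1 b22 a3 a4 a5 b26 a7
  row 3: a1 a2 a3 b34 b35 a6 a7
Rows 1 and 2 agree on Qty, Date; apply Qty, Date→IName and equate their IName entries.
Rows 1 and 2 agree on OrderNo; apply OrderNo→Qty, CustID and equate their Qty, CustID entries.
No row becomes fully distinguished — the join is lossy.

No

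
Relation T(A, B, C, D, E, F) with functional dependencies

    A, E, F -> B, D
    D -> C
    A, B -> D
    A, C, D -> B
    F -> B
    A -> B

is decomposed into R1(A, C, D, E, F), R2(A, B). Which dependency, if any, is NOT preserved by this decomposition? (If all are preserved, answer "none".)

Check F → B: no single fragment contains all of {B, F}, and the restricted closure of {F} across the fragments never reaches {B}.
A, E, F → B, D is preserved.
D → C is preserved.
A, B → D is preserved.
A, C, D → B is preserved.
A → B is preserved.

F -> B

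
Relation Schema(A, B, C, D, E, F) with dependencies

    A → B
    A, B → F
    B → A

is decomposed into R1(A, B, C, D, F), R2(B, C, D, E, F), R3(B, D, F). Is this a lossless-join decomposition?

Yes

Chase test. Columns are A, B, C, D, E, F; row i has aⱼ where attribute j ∈ Ri, else bᵢⱼ.
Initial tableau (one row per fragment):
  row 1: a1 a2 a3 a4 b15 a6
  row 2: b21 a2 a3 a4 a5 a6
  row 3: b31 a2 b33 a4 b35 a6
Rows 1 and 2 agree on B; apply B→A and equate their A entries.
Rows 1 and 3 agree on B; apply B→A and equate their A entries.
Row 2 is now all distinguished symbols — the join is lossless.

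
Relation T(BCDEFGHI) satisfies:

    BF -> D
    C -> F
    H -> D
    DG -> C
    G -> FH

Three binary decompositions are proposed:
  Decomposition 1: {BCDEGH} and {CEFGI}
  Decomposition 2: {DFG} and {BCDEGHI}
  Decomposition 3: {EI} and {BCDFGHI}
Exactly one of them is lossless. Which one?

Decomposition 1: common = {CEG}, closure = {CDEFGH} → lossy.
Decomposition 2: common = {DG}, closure = {CDFGH} → lossless.
Decomposition 3: common = {I}, closure = {I} → lossy.

Decomposition 2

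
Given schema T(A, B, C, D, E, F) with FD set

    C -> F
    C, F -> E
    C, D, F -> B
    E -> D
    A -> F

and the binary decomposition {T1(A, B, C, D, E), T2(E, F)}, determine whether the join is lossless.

Common attributes: T1 ∩ T2 = {E}.
Closure of {E}: E → D applies, adding D. So (E)⁺ = {D, E}.
The closure contains neither all of T1 = {A, B, C, D, E} nor all of T2 = {E, F}, so the common attributes are not a superkey of either fragment. The join is lossy.

No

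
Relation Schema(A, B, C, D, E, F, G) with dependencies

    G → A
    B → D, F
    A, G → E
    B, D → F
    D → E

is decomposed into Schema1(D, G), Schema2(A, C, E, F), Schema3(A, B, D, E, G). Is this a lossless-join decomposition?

No

Chase test. Columns are A, B, C, D, E, F, G; row i has aⱼ where attribute j ∈ Schemai, else bᵢⱼ.
Initial tableau (one row per fragment):
  row 1: b11 b12 b13 a4 b15 b16 a7
  row 2: a1 b22 a3 b24 a5 a6 b27
  row 3: a1 a2 b33 a4 a5 b36 a7
Rows 1 and 3 agree on G; apply G→A and equate their A entries.
Rows 1 and 3 agree on A, G; apply A, G→E and equate their E entries.
No row becomes fully distinguished — the join is lossy.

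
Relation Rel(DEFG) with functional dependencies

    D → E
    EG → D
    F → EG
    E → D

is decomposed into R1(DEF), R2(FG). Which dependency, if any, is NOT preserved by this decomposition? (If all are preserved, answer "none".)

D → E lies within R1.
EG → D: restricted closure across fragments reaches D.
F → EG: restricted closure across fragments reaches EG.
E → D lies within R1.
Every dependency is enforceable on the fragments, so the decomposition is dependency-preserving.

none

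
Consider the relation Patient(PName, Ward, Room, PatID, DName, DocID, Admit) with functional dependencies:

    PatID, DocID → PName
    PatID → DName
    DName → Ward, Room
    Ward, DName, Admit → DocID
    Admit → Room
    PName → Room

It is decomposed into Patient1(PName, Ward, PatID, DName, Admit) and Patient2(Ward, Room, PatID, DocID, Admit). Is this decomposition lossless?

Yes

Common attributes: Patient1 ∩ Patient2 = {Ward, PatID, Admit}.
Closure of {Ward, PatID, Admit}: PatID → DName applies, adding DName; DName → Ward, Room applies, adding Room; Ward, DName, Admit → DocID applies, adding DocID; PatID, DocID → PName applies, adding PName. So (Ward, PatID, Admit)⁺ = {PName, Ward, Room, PatID, DName, DocID, Admit}.
This closure contains every attribute of Patient1, so Patient1 ∩ Patient2 → Patient1. The join is lossless.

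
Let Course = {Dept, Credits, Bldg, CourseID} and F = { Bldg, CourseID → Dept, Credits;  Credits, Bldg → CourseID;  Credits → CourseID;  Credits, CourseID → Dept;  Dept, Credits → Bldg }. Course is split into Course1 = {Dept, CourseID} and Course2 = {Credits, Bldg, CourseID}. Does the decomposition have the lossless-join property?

No

Common attributes: Course1 ∩ Course2 = {CourseID}.
No dependency enlarges {CourseID}, so (CourseID)⁺ = {CourseID}.
The closure contains neither all of Course1 = {Dept, CourseID} nor all of Course2 = {Credits, Bldg, CourseID}, so the common attributes are not a superkey of either fragment. The join is lossy.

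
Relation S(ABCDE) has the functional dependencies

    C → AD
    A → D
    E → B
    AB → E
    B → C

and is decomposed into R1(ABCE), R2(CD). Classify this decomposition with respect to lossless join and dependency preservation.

Lossless test: (C)⁺ = {ACD}, which contains all of one fragment — lossless.
Dependency preservation: the restricted closure of {A} across the fragments never reaches {D}, so A → D cannot be enforced without a join — not preserved.

lossless but not dependency-preserving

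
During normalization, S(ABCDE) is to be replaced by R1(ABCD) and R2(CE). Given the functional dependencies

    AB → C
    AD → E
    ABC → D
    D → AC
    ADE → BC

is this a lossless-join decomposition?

Common attributes: R1 ∩ R2 = {C}.
No dependency enlarges {C}, so (C)⁺ = {C}.
The closure contains neither all of R1 = {ABCD} nor all of R2 = {CE}, so the common attributes are not a superkey of either fragment. The join is lossy.

No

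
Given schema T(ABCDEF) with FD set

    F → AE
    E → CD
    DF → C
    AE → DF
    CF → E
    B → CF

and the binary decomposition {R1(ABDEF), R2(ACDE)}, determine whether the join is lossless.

Common attributes: R1 ∩ R2 = {ADE}.
Closure of {ADE}: E → CD applies, adding C; AE → DF applies, adding F. So (ADE)⁺ = {ACDEF}.
This closure contains every attribute of R2, so R1 ∩ R2 → R2. The join is lossless.

Yes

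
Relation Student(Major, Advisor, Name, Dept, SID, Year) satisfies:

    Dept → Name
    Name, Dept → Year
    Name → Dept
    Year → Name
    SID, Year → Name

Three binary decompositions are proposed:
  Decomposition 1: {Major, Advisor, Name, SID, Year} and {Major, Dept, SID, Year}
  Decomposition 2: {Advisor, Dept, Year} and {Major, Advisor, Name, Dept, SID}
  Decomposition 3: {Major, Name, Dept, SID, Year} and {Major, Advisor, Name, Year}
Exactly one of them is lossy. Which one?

Decomposition 3

Decomposition 1: common = {Major, SID, Year}, closure = {Major, Name, Dept, SID, Year} → lossless.
Decomposition 2: common = {Advisor, Dept}, closure = {Advisor, Name, Dept, Year} → lossless.
Decomposition 3: common = {Major, Name, Year}, closure = {Major, Name, Dept, Year} → lossy.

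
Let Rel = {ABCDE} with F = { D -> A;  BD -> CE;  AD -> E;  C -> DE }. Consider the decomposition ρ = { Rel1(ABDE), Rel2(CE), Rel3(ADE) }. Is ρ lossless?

No

Chase test. Columns are ABCDE; row i has aⱼ where attribute j ∈ Reli, else bᵢⱼ.
Initial tableau (one row per fragment):
  row 1: a1 a2 b13 a4 a5
  row 2: b21 b22 a3 b24 a5
  row 3: a1 b32 b33 a4 a5
No row becomes fully distinguished — the join is lossy.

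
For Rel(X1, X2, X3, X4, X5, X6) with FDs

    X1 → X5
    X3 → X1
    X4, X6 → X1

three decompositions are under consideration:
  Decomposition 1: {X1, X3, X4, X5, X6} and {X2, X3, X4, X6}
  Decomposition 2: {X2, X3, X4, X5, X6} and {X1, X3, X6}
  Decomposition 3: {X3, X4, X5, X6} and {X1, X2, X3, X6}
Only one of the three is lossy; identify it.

Decomposition 3

Decomposition 1: common = {X3, X4, X6}, closure = {X1, X3, X4, X5, X6} → lossless.
Decomposition 2: common = {X3, X6}, closure = {X1, X3, X5, X6} → lossless.
Decomposition 3: common = {X3, X6}, closure = {X1, X3, X5, X6} → lossy.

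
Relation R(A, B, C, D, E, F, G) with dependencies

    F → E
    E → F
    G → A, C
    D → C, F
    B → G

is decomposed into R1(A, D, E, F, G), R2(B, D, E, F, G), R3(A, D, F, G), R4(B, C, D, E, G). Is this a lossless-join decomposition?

Yes

Chase test. Columns are A, B, C, D, E, F, G; row i has aⱼ where attribute j ∈ Ri, else bᵢⱼ.
Initial tableau (one row per fragment):
  row 1: a1 b12 b13 a4 a5 a6 a7
  row 2: b21 a2 b23 a4 a5 a6 a7
  row 3: a1 b32 b33 a4 b35 a6 a7
  row 4: b41 a2 a3 a4 a5 b46 a7
Rows 1 and 3 agree on F; apply F→E and equate their E entries.
Rows 1 and 4 agree on E; apply E→F and equate their F entries.
Rows 1 and 2 agree on G; apply G→A, C and equate their A, C entries.
Rows 1 and 3 agree on G; apply G→A, C and equate their A, C entries.
Rows 1 and 4 agree on G; apply G→A, C and equate their A, C entries.
Row 2 is now all distinguished symbols — the join is lossless.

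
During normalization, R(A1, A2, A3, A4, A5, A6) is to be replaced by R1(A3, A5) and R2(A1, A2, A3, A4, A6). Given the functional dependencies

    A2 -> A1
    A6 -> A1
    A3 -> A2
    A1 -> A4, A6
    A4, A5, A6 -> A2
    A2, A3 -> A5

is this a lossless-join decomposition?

Yes

Common attributes: R1 ∩ R2 = {A3}.
Closure of {A3}: A3 → A2 applies, adding A2; A2, A3 → A5 applies, adding A5; A2 → A1 applies, adding A1; A1 → A4, A6 applies, adding A4, A6. So (A3)⁺ = {A1, A2, A3, A4, A5, A6}.
This closure contains every attribute of R1, so R1 ∩ R2 → R1. The join is lossless.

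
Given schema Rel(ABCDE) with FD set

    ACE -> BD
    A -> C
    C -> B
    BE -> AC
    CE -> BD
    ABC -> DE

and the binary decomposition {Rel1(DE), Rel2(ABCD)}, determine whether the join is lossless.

No

Common attributes: Rel1 ∩ Rel2 = {D}.
No dependency enlarges {D}, so (D)⁺ = {D}.
The closure contains neither all of Rel1 = {DE} nor all of Rel2 = {ABCD}, so the common attributes are not a superkey of either fragment. The join is lossy.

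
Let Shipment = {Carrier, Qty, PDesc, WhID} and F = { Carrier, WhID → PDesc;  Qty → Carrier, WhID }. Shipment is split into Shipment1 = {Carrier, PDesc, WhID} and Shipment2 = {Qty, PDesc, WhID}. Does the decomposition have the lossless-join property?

No

Common attributes: Shipment1 ∩ Shipment2 = {PDesc, WhID}.
No dependency enlarges {PDesc, WhID}, so (PDesc, WhID)⁺ = {PDesc, WhID}.
The closure contains neither all of Shipment1 = {Carrier, PDesc, WhID} nor all of Shipment2 = {Qty, PDesc, WhID}, so the common attributes are not a superkey of either fragment. The join is lossy.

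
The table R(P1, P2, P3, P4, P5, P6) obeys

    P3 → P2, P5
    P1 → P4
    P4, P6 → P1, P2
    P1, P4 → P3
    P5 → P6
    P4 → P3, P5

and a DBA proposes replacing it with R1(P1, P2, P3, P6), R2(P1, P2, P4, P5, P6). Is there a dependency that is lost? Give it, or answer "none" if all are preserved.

P3 → P2, P5

Check P3 → P2, P5: no single fragment contains all of {P2, P3, P5}, and the restricted closure of {P3} across the fragments never reaches {P2, P5}.
P1 → P4 is preserved.
P4, P6 → P1, P2 is preserved.
P1, P4 → P3 is preserved.
P5 → P6 is preserved.
P4 → P3, P5 is preserved.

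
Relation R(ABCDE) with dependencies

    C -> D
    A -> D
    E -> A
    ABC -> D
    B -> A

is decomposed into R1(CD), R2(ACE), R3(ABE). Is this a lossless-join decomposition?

No

Chase test. Columns are ABCDE; row i has aⱼ where attribute j ∈ Ri, else bᵢⱼ.
Initial tableau (one row per fragment):
  row 1: b11 b12 a3 a4 b15
  row 2: a1 b22 a3 b24 a5
  row 3: a1 a2 b33 b34 a5
Rows 1 and 2 agree on C; apply C→D and equate their D entries.
Rows 2 and 3 agree on A; apply A→D and equate their D entries.
No row becomes fully distinguished — the join is lossy.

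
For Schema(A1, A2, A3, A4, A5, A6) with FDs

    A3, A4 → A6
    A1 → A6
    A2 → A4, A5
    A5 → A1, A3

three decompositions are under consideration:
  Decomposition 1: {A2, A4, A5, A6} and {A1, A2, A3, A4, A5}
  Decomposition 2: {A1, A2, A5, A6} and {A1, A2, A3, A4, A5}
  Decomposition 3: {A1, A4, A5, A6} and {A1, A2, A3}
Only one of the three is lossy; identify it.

Decomposition 1: common = {A2, A4, A5}, closure = {A1, A2, A3, A4, A5, A6} → lossless.
Decomposition 2: common = {A1, A2, A5}, closure = {A1, A2, A3, A4, A5, A6} → lossless.
Decomposition 3: common = {A1}, closure = {A1, A6} → lossy.

Decomposition 3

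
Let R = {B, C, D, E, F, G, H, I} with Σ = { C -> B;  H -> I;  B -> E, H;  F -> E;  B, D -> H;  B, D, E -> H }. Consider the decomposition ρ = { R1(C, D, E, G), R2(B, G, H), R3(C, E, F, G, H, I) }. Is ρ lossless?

No

Chase test. Columns are B, C, D, E, F, G, H, I; row i has aⱼ where attribute j ∈ Ri, else bᵢⱼ.
Initial tableau (one row per fragment):
  row 1: b11 a2 a3 a4 b15 a6 b17 b18
  row 2: a1 b22 b23 b24 b25 a6 a7 b28
  row 3: b31 a2 b33 a4 a5 a6 a7 a8
Rows 1 and 3 agree on C; apply C→B and equate their B entries.
Rows 2 and 3 agree on H; apply H→I and equate their I entries.
Rows 1 and 3 agree on B; apply B→E, H and equate their E, H entries.
Rows 1 and 2 agree on H; apply H→I and equate their I entries.
No row becomes fully distinguished — the join is lossy.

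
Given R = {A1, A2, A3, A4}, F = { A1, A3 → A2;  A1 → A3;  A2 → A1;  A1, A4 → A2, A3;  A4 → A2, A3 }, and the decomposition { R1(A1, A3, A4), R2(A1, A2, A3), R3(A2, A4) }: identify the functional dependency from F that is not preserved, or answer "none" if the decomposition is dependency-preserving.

A1, A3 → A2 lies within R2.
A1 → A3 lies within R1.
A2 → A1 lies within R2.
A1, A4 → A2, A3: restricted closure across fragments reaches A2, A3.
A4 → A2, A3: restricted closure across fragments reaches A2, A3.
Every dependency is enforceable on the fragments, so the decomposition is dependency-preserving.

none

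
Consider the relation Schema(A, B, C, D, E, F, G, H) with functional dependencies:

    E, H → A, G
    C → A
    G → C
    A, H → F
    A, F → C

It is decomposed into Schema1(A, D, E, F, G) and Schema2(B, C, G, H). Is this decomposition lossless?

Common attributes: Schema1 ∩ Schema2 = {G}.
Closure of {G}: G → C applies, adding C; C → A applies, adding A. So (G)⁺ = {A, C, G}.
The closure contains neither all of Schema1 = {A, D, E, F, G} nor all of Schema2 = {B, C, G, H}, so the common attributes are not a superkey of either fragment. The join is lossy.

No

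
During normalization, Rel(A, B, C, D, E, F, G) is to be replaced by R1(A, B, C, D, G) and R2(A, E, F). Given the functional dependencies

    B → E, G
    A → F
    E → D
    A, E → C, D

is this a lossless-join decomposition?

Common attributes: R1 ∩ R2 = {A}.
Closure of {A}: A → F applies, adding F. So (A)⁺ = {A, F}.
The closure contains neither all of R1 = {A, B, C, D, G} nor all of R2 = {A, E, F}, so the common attributes are not a superkey of either fragment. The join is lossy.

No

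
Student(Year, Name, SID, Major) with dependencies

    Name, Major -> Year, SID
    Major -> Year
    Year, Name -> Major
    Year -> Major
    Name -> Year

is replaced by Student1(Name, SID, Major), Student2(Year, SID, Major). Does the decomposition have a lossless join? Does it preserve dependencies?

Lossless test: (SID, Major)⁺ = {Year, SID, Major}, which contains all of one fragment — lossless.
Dependency preservation: Name, Major → Year, SID; Year, Name → Major; Name → Year are not contained in any single fragment, but the restricted closure of each left-hand side across the fragments still reaches the right-hand side; the remaining FDs each lie inside some fragment. All dependencies are preserved.

lossless and dependency-preserving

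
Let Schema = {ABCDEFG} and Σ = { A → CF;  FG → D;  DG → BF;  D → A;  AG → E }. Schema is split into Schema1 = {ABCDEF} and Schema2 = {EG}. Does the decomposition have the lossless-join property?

Common attributes: Schema1 ∩ Schema2 = {E}.
No dependency enlarges {E}, so (E)⁺ = {E}.
The closure contains neither all of Schema1 = {ABCDEF} nor all of Schema2 = {EG}, so the common attributes are not a superkey of either fragment. The join is lossy.

No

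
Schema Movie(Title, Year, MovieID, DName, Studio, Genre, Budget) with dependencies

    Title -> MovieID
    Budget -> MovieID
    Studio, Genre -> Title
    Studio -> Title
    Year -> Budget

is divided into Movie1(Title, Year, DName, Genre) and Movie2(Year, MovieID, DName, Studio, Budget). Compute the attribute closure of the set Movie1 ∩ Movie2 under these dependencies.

Movie1 ∩ Movie2 = {Year, DName}.
Year → Budget applies, adding Budget
Budget → MovieID applies, adding MovieID
Closure: {Year, MovieID, DName, Budget}.

Year, MovieID, DName, Budget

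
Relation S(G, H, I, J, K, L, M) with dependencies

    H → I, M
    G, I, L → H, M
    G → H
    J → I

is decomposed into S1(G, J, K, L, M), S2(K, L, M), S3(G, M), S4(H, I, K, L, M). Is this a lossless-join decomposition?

No

Chase test. Columns are G, H, I, J, K, L, M; row i has aⱼ where attribute j ∈ Si, else bᵢⱼ.
Initial tableau (one row per fragment):
  row 1: a1 b12 b13 a4 a5 a6 a7
  row 2: b21 b22 b23 b24 a5 a6 a7
  row 3: a1 b32 b33 b34 b35 b36 a7
  row 4: b41 a2 a3 b44 a5 a6 a7
Rows 1 and 3 agree on G; apply G→H and equate their H entries.
Rows 1 and 3 agree on H; apply H→I, M and equate their I, M entries.
No row becomes fully distinguished — the join is lossy.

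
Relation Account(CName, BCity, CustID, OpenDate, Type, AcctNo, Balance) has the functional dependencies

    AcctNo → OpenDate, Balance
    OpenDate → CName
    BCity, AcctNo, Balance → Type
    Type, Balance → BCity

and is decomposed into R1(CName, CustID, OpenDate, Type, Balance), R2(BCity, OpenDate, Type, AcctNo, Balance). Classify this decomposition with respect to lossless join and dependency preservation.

lossy but dependency-preserving

Lossless test: (OpenDate, Type, Balance)⁺ = {CName, BCity, OpenDate, Type, Balance}, which is a superkey of neither fragment — lossy.
Dependency preservation: every FD's attributes lie within a single fragment, so each can be enforced locally — preserved.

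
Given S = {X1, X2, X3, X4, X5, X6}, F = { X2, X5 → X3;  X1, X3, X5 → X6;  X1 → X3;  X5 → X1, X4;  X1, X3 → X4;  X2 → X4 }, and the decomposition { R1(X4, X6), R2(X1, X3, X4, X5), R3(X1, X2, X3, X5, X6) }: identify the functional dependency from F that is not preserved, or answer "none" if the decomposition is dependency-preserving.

Check X2 → X4: no single fragment contains all of {X2, X4}, and the restricted closure of {X2} across the fragments never reaches {X4}.
X2, X5 → X3 is preserved.
X1, X3, X5 → X6 is preserved.
X1 → X3 is preserved.
X5 → X1, X4 is preserved.
X1, X3 → X4 is preserved.

X2 → X4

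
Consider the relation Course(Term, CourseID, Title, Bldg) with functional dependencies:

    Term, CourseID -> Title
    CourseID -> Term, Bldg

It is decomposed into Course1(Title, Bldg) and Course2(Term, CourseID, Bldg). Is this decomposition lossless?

Common attributes: Course1 ∩ Course2 = {Bldg}.
No dependency enlarges {Bldg}, so (Bldg)⁺ = {Bldg}.
The closure contains neither all of Course1 = {Title, Bldg} nor all of Course2 = {Term, CourseID, Bldg}, so the common attributes are not a superkey of either fragment. The join is lossy.

No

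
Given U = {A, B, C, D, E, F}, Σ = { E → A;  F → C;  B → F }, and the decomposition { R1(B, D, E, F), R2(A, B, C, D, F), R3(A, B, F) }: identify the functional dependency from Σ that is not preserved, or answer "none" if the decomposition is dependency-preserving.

E → A

Check E → A: no single fragment contains all of {A, E}, and the restricted closure of {E} across the fragments never reaches {A}.
F → C is preserved.
B → F is preserved.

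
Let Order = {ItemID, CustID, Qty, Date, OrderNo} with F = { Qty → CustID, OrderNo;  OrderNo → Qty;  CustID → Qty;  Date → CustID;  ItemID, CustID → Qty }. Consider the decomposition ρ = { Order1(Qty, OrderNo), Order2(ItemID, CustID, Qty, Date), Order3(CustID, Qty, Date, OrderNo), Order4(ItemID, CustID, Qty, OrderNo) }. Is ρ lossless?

Chase test. Columns are ItemID, CustID, Qty, Date, OrderNo; row i has aⱼ where attribute j ∈ Orderi, else bᵢⱼ.
Initial tableau (one row per fragment):
  row 1: b11 b12 a3 b14 a5
  row 2: a1 a2 a3 a4 b25
  row 3: b31 a2 a3 a4 a5
  row 4: a1 a2 a3 b44 a5
Rows 1 and 2 agree on Qty; apply Qty→CustID, OrderNo and equate their CustID, OrderNo entries.
Row 2 is now all distinguished symbols — the join is lossless.

Yes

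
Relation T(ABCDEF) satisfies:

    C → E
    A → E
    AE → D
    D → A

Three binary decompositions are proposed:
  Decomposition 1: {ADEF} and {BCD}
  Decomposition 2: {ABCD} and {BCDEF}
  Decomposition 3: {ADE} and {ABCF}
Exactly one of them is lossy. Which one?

Decomposition 1

Decomposition 1: common = {D}, closure = {ADE} → lossy.
Decomposition 2: common = {BCD}, closure = {ABCDE} → lossless.
Decomposition 3: common = {A}, closure = {ADE} → lossless.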